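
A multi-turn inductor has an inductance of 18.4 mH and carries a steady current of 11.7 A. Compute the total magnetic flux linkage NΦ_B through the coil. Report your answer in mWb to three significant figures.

From L = NΦ_B/I, the flux linkage is NΦ_B = LI.
NΦ_B = (1.840×10^-2 H)(11.7 A) = 0.2153 Wb.

NΦ_B ≈ 215 mWb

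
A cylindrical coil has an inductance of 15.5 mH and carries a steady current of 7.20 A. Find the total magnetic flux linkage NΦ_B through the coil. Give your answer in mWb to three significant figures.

From L = NΦ_B/I, the flux linkage is NΦ_B = LI.
NΦ_B = (1.550×10^-2 H)(7.20 A) = 0.1116 Wb.

NΦ_B ≈ 112 mWb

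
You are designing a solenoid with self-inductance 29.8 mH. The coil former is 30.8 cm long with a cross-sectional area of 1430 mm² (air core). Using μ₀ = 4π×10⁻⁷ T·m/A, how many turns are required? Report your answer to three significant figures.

N ≈ 2260 turns

A = 1430 mm² = 1.430×10^-3 m².
From L = μ₀N²A/ℓ, N = √(Lℓ / (μ₀A)).
N = √[(2.980×10^-2)(0.308) / ((4π×10⁻⁷)×1.430×10^-3)] = √(5.108×10^6) ≈ 2260.0.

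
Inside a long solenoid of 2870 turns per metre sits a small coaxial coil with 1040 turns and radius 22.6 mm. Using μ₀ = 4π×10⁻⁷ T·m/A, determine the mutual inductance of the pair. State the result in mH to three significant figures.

M ≈ 6.02 mH

The outer solenoid produces a uniform field B₁ = μ₀n₁I₁ across the inner coil,
so the flux linkage is N₂Φ = N₂B₁A₂ = μ₀n₁N₂A₂·I₁, giving M = μ₀n₁N₂A₂.
A₂ = πr² = π(2.260×10^-2 m)² = 1.6046×10^-3 m².
M = (4π×10⁻⁷)(2870)(1040)(1.6046×10^-3) = 6.019×10^-3 H.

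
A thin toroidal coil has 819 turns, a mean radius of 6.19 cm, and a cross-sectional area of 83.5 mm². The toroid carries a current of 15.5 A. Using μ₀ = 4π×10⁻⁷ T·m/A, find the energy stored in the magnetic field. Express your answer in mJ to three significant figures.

L = μ₀N²A/(2πR) = (4π×10⁻⁷)(819)²(8.350×10^-5)/(2π×6.190×10^-2) = 1.810×10^-4 H.
U = ½LI² = ½(1.810×10^-4)(15.5)² = 2.174×10^-2 J.

U ≈ 21.7 mJ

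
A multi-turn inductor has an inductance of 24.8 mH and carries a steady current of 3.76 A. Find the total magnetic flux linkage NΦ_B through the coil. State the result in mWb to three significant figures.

NΦ_B ≈ 93.2 mWb

From L = NΦ_B/I, the flux linkage is NΦ_B = LI.
NΦ_B = (2.480×10^-2 H)(3.76 A) = 9.3248×10^-2 Wb.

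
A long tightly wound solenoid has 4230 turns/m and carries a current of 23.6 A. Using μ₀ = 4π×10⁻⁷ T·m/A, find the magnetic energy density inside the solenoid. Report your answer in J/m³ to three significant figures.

B = μ₀nI = (4π×10⁻⁷)(4.230×10^3)(23.6) = 0.1254 T.
u = B²/(2μ₀) = (0.1254)²/(2×4π×10⁻⁷) = 6.262×10^3 J/m³.

u ≈ 6260 J/m³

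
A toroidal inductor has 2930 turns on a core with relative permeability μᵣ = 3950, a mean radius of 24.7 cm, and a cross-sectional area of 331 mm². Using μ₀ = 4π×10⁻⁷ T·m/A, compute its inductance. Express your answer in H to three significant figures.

L ≈ 9.09 H

For a thin toroid, L = μ₀μᵣN²A/(2πR).
L = (4π×10⁻⁷)(3950)(2930)²(3.310×10^-4) / (2π×0.247 m) = 9.089 H.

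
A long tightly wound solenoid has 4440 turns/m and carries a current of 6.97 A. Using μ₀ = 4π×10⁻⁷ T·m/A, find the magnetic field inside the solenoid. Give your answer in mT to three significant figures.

Inside a long solenoid, B = μ₀nI.
B = (4π×10⁻⁷)(4.440×10^3 m⁻¹)(6.97 A) = 3.889×10^-2 T.

B ≈ 38.9 mT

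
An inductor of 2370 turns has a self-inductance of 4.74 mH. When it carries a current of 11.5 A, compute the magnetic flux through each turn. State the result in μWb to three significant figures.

Φ_B ≈ 23.0 μWb

From L = NΦ_B/I, the flux per turn is Φ_B = LI/N.
Φ_B = (4.740×10^-3 H)(11.5 A)/2370 = 2.300×10^-5 Wb.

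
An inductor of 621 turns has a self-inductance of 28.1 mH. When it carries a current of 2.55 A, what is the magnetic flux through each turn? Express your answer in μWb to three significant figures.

From L = NΦ_B/I, the flux per turn is Φ_B = LI/N.
Φ_B = (2.810×10^-2 H)(2.55 A)/621 = 1.154×10^-4 Wb.

Φ_B ≈ 115 μWb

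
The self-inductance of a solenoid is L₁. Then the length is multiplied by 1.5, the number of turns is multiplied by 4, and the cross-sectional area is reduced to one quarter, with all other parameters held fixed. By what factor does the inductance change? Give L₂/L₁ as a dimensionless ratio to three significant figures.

L₂/L₁ = 2.67

For a solenoid, L ∝ μᵣN²A/ℓ.
L₂/L₁ = (1.5)^-1 × (4)^2 × (0.25) = 2.67.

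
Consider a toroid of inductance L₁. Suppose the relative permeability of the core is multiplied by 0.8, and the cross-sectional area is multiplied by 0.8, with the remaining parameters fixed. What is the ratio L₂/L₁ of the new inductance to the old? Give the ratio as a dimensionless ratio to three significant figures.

L₂/L₁ = 0.640

For a toroid, L ∝ μᵣN²A/R.
L₂/L₁ = (0.8) × (0.8) = 0.640.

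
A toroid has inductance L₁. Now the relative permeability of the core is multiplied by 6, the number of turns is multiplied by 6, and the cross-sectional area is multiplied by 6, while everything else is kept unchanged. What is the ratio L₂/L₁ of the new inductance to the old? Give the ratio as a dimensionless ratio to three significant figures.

L₂/L₁ = 1300

For a toroid, L ∝ μᵣN²A/R.
L₂/L₁ = (6) × (6)^2 × (6) = 1300.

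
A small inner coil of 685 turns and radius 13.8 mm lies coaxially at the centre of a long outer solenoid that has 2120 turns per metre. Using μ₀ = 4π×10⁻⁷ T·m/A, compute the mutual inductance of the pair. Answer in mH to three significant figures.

The outer solenoid produces a uniform field B₁ = μ₀n₁I₁ across the inner coil,
so the flux linkage is N₂Φ = N₂B₁A₂ = μ₀n₁N₂A₂·I₁, giving M = μ₀n₁N₂A₂.
A₂ = πr² = π(1.380×10^-2 m)² = 5.983×10^-4 m².
M = (4π×10⁻⁷)(2120)(685)(5.983×10^-4) = 1.092×10^-3 H.

M ≈ 1.09 mH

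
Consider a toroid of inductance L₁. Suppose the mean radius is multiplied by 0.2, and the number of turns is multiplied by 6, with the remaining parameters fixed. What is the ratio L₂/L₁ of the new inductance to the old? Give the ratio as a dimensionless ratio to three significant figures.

L₂/L₁ = 180

For a toroid, L ∝ μᵣN²A/R.
L₂/L₁ = (0.2)^-1 × (6)^2 = 180.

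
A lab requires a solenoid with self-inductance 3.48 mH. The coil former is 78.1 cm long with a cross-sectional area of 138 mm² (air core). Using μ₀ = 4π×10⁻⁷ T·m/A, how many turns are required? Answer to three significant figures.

A = 138 mm² = 1.380×10^-4 m².
From L = μ₀N²A/ℓ, N = √(Lℓ / (μ₀A)).
N = √[(3.480×10^-3)(0.781) / ((4π×10⁻⁷)×1.380×10^-4)] = √(1.567×10^7) ≈ 3958.9.

N ≈ 3960 turns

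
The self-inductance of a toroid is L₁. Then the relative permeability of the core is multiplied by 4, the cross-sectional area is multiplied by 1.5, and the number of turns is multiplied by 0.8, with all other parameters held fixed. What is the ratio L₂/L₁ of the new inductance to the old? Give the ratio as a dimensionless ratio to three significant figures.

L₂/L₁ = 3.84

For a toroid, L ∝ μᵣN²A/R.
L₂/L₁ = (4) × (1.5) × (0.8)^2 = 3.84.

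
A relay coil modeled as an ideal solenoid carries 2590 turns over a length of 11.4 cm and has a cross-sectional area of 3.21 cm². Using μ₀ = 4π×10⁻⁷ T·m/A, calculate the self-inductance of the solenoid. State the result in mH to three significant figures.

L ≈ 23.7 mH

A = 3.21 cm² = 3.210×10^-4 m².
For a long solenoid, L = μ₀N²A/ℓ.
L = (4π×10⁻⁷)(2590)²(3.210×10^-4)/(0.114 m) = 2.374×10^-2 H.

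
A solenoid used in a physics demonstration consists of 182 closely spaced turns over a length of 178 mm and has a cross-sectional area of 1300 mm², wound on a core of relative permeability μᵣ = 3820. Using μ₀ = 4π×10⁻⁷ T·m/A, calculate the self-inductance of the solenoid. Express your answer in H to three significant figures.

A = 1300 mm² = 1.300×10^-3 m².
For a long solenoid, L = μ₀μᵣN²A/ℓ.
L = (4π×10⁻⁷)(3820)(182)²(1.300×10^-3)/(0.178 m) = 1.161 H.

L ≈ 1.16 H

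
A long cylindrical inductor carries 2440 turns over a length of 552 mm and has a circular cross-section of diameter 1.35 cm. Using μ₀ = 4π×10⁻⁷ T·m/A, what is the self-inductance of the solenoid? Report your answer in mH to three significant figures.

L ≈ 1.94 mH

A = π(d/2)² = π(6.750×10^-3 m)² = 1.431×10^-4 m².
For a long solenoid, L = μ₀N²A/ℓ.
L = (4π×10⁻⁷)(2440)²(1.431×10^-4)/(0.552 m) = 1.940×10^-3 H.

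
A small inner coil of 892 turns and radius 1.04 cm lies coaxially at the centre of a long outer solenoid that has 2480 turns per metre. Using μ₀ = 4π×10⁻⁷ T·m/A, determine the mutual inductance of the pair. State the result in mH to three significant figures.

M ≈ 0.945 mH

The outer solenoid produces a uniform field B₁ = μ₀n₁I₁ across the inner coil,
so the flux linkage is N₂Φ = N₂B₁A₂ = μ₀n₁N₂A₂·I₁, giving M = μ₀n₁N₂A₂.
A₂ = πr² = π(1.040×10^-2 m)² = 3.398×10^-4 m².
M = (4π×10⁻⁷)(2480)(892)(3.398×10^-4) = 9.446×10^-4 H.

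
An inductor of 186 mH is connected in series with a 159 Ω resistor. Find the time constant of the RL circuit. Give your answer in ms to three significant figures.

τ ≈ 1.17 ms

τ = L/R = (0.186 H)/(159 Ω) = 1.170×10^-3 s.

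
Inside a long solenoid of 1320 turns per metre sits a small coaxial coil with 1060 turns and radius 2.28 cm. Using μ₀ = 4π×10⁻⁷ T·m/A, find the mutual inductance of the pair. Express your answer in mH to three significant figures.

M ≈ 2.87 mH

The outer solenoid produces a uniform field B₁ = μ₀n₁I₁ across the inner coil,
so the flux linkage is N₂Φ = N₂B₁A₂ = μ₀n₁N₂A₂·I₁, giving M = μ₀n₁N₂A₂.
A₂ = πr² = π(2.280×10^-2 m)² = 1.633×10^-3 m².
M = (4π×10⁻⁷)(1320)(1060)(1.633×10^-3) = 2.872×10^-3 H.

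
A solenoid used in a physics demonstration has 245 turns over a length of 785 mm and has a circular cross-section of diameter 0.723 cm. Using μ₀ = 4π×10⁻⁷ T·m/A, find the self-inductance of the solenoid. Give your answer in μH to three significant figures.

L ≈ 3.94 μH

A = π(d/2)² = π(3.615×10^-3 m)² = 4.106×10^-5 m².
For a long solenoid, L = μ₀N²A/ℓ.
L = (4π×10⁻⁷)(245)²(4.106×10^-5)/(0.785 m) = 3.9449×10^-6 H.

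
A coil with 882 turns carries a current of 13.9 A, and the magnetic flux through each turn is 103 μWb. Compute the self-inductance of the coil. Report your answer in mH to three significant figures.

Self-inductance is defined by L = NΦ_B/I (flux linkage over current).
L = (882)(1.030×10^-4 Wb)/(13.9 A) = 6.536×10^-3 H.

L ≈ 6.54 mH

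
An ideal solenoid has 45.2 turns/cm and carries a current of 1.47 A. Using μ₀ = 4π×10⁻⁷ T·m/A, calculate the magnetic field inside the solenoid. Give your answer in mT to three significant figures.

Inside a long solenoid, B = μ₀nI.
B = (4π×10⁻⁷)(4.520×10^3 m⁻¹)(1.47 A) = 8.350×10^-3 T.

B ≈ 8.35 mT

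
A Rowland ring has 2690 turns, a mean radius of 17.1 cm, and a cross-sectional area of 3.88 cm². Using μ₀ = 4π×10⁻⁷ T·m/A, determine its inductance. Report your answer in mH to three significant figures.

L ≈ 3.28 mH

For a thin toroid, L = μ₀N²A/(2πR).
L = (4π×10⁻⁷)(2690)²(3.880×10^-4) / (2π×0.171 m) = 3.284×10^-3 H.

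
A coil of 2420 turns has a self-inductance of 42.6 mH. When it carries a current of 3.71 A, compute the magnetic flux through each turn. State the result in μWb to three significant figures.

From L = NΦ_B/I, the flux per turn is Φ_B = LI/N.
Φ_B = (4.260×10^-2 H)(3.71 A)/2420 = 6.531×10^-5 Wb.

Φ_B ≈ 65.3 μWb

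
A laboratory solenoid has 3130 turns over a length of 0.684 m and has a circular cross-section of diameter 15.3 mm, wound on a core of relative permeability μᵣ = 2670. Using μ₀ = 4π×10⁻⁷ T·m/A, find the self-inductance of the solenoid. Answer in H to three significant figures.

A = π(d/2)² = π(7.650×10^-3 m)² = 1.839×10^-4 m².
For a long solenoid, L = μ₀μᵣN²A/ℓ.
L = (4π×10⁻⁷)(2670)(3130)²(1.839×10^-4)/(0.684 m) = 8.835 H.

L ≈ 8.84 H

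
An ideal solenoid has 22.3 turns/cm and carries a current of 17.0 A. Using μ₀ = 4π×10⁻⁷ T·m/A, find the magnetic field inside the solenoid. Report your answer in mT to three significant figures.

B ≈ 47.6 mT

Inside a long solenoid, B = μ₀nI.
B = (4π×10⁻⁷)(2.230×10^3 m⁻¹)(17.0 A) = 4.764×10^-2 T.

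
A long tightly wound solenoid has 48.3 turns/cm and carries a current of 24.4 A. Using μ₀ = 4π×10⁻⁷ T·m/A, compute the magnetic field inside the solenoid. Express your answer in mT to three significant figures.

B ≈ 148 mT

Inside a long solenoid, B = μ₀nI.
B = (4π×10⁻⁷)(4.830×10^3 m⁻¹)(24.4 A) = 0.1481 T.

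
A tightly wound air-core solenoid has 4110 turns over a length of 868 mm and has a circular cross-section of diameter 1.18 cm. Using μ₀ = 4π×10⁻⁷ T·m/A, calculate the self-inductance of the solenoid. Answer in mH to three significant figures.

L ≈ 2.67 mH

A = π(d/2)² = π(5.900×10^-3 m)² = 1.094×10^-4 m².
For a long solenoid, L = μ₀N²A/ℓ.
L = (4π×10⁻⁷)(4110)²(1.094×10^-4)/(0.868 m) = 2.674×10^-3 H.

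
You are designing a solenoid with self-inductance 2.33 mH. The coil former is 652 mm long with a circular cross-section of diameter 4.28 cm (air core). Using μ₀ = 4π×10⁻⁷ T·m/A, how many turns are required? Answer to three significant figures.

N ≈ 917 turns

A = π(d/2)² = π(2.140×10^-2 m)² = 1.439×10^-3 m².
From L = μ₀N²A/ℓ, N = √(Lℓ / (μ₀A)).
N = √[(2.330×10^-3)(0.652) / ((4π×10⁻⁷)×1.439×10^-3)] = √(8.403×10^5) ≈ 916.7.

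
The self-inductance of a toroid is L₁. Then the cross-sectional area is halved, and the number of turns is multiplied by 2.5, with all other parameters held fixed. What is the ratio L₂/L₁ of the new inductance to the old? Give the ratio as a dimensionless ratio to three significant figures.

For a toroid, L ∝ μᵣN²A/R.
L₂/L₁ = (0.5) × (2.5)^2 = 3.13.

L₂/L₁ = 3.13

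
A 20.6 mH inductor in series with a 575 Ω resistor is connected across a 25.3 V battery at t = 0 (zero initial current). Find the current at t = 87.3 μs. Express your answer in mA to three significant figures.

τ = L/R = 2.060×10^-2/575 = 3.583×10^-5 s; final current I_∞ = ε/R = 25.3/575 = 4.400×10^-2 A.
I(t) = I_∞(1 − e^(−t/τ)) with t/τ = 2.437.
I = (4.400×10^-2)(1 − e^(−2.437)) = 4.015×10^-2 A.

I ≈ 40.2 mA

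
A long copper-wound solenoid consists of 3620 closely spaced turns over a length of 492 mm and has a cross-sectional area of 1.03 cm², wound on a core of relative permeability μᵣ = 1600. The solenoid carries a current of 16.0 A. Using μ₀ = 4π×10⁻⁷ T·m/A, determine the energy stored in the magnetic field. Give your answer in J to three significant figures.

A = 1.03 cm² = 1.030×10^-4 m².
L = μ₀μᵣN²A/ℓ = (4π×10⁻⁷)(1600)(3620)²(1.030×10^-4)/(0.492) = 5.516 H.
U = ½LI² = ½(5.516)(16.0)² = 706 J.

U ≈ 706 J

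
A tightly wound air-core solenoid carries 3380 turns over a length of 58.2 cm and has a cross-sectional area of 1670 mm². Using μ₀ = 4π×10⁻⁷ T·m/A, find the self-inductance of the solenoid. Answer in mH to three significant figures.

A = 1670 mm² = 1.670×10^-3 m².
For a long solenoid, L = μ₀N²A/ℓ.
L = (4π×10⁻⁷)(3380)²(1.670×10^-3)/(0.582 m) = 4.119×10^-2 H.

L ≈ 41.2 mH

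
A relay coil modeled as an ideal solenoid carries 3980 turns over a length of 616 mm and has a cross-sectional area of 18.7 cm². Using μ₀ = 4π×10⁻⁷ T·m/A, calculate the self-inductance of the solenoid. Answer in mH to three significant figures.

L ≈ 60.4 mH

A = 18.7 cm² = 1.870×10^-3 m².
For a long solenoid, L = μ₀N²A/ℓ.
L = (4π×10⁻⁷)(3980)²(1.870×10^-3)/(0.616 m) = 6.043×10^-2 H.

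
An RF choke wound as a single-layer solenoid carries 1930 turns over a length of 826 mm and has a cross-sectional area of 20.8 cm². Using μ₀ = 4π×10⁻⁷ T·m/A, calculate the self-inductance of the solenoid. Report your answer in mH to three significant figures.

L ≈ 11.8 mH

A = 20.8 cm² = 2.080×10^-3 m².
For a long solenoid, L = μ₀N²A/ℓ.
L = (4π×10⁻⁷)(1930)²(2.080×10^-3)/(0.826 m) = 1.179×10^-2 H.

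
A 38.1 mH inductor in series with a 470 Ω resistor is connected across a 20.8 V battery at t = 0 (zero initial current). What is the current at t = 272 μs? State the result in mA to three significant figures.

I ≈ 42.7 mA

τ = L/R = 3.810×10^-2/470 = 8.106×10^-5 s; final current I_∞ = ε/R = 20.8/470 = 4.426×10^-2 A.
I(t) = I_∞(1 − e^(−t/τ)) with t/τ = 3.355.
I = (4.426×10^-2)(1 − e^(−3.355)) = 4.271×10^-2 A.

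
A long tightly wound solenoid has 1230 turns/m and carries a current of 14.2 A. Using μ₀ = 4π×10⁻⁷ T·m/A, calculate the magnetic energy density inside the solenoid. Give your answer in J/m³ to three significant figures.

B = μ₀nI = (4π×10⁻⁷)(1.230×10^3)(14.2) = 2.1948×10^-2 T.
u = B²/(2μ₀) = (2.1948×10^-2)²/(2×4π×10⁻⁷) = 191.7 J/m³.

u ≈ 192 J/m³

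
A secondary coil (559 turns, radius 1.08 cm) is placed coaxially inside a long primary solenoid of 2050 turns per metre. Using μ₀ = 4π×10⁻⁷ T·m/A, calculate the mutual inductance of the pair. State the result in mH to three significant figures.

The outer solenoid produces a uniform field B₁ = μ₀n₁I₁ across the inner coil,
so the flux linkage is N₂Φ = N₂B₁A₂ = μ₀n₁N₂A₂·I₁, giving M = μ₀n₁N₂A₂.
A₂ = πr² = π(1.080×10^-2 m)² = 3.664×10^-4 m².
M = (4π×10⁻⁷)(2050)(559)(3.664×10^-4) = 5.277×10^-4 H.

M ≈ 0.528 mH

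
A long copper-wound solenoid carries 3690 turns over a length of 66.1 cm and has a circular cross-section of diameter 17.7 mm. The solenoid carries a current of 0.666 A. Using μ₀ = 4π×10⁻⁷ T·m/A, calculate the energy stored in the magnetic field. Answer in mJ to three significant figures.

A = π(d/2)² = π(8.850×10^-3 m)² = 2.461×10^-4 m².
L = μ₀N²A/ℓ = (4π×10⁻⁷)(3690)²(2.461×10^-4)/(0.661) = 6.369×10^-3 H.
U = ½LI² = ½(6.369×10^-3)(0.666)² = 1.413×10^-3 J.

U ≈ 1.41 mJ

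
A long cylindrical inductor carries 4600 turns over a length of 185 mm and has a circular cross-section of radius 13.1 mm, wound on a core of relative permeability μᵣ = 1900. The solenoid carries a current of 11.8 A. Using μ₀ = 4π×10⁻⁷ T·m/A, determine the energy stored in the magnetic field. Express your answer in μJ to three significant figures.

A = πr² = π(1.310×10^-2 m)² = 5.391×10^-4 m².
L = μ₀μᵣN²A/ℓ = (4π×10⁻⁷)(1900)(4600)²(5.391×10^-4)/(0.185) = 147.2 H.
U = ½LI² = ½(147.2)(11.8)² = 1.025×10^4 J.

U ≈ 10300000000 μJ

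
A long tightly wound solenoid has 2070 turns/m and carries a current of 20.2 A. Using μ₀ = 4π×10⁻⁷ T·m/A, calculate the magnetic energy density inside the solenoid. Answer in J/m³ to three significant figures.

B = μ₀nI = (4π×10⁻⁷)(2.070×10^3)(20.2) = 5.2545×10^-2 T.
u = B²/(2μ₀) = (5.2545×10^-2)²/(2×4π×10⁻⁷) = 1.099×10^3 J/m³.

u ≈ 1100 J/m³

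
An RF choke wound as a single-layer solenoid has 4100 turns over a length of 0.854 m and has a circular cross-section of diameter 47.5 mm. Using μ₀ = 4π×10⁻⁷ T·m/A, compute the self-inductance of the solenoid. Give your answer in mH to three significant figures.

L ≈ 43.8 mH

A = π(d/2)² = π(2.375×10^-2 m)² = 1.772×10^-3 m².
For a long solenoid, L = μ₀N²A/ℓ.
L = (4π×10⁻⁷)(4100)²(1.772×10^-3)/(0.854 m) = 4.383×10^-2 H.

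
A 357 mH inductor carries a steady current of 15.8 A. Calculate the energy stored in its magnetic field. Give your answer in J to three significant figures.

U ≈ 44.6 J

Stored magnetic energy: U = ½LI².
U = ½(0.357 H)(15.8 A)² = 44.56 J.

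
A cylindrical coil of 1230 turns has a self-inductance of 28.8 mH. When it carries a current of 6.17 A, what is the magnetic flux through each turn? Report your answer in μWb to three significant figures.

Φ_B ≈ 144 μWb

From L = NΦ_B/I, the flux per turn is Φ_B = LI/N.
Φ_B = (2.880×10^-2 H)(6.17 A)/1230 = 1.4447×10^-4 Wb.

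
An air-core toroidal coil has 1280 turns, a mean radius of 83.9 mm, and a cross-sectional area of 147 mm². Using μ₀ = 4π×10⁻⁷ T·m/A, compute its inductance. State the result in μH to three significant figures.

For a thin toroid, L = μ₀N²A/(2πR).
L = (4π×10⁻⁷)(1280)²(1.470×10^-4) / (2π×8.390×10^-2 m) = 5.741×10^-4 H.

L ≈ 574 μH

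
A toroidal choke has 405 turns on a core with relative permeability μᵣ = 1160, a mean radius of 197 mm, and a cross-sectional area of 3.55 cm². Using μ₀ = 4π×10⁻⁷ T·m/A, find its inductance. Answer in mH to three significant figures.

For a thin toroid, L = μ₀μᵣN²A/(2πR).
L = (4π×10⁻⁷)(1160)(405)²(3.550×10^-4) / (2π×0.197 m) = 6.857×10^-2 H.

L ≈ 68.6 mH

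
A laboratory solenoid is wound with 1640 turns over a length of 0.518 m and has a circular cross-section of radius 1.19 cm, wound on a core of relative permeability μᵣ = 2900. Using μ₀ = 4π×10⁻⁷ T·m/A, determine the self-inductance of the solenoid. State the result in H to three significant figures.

L ≈ 8.42 H

A = πr² = π(1.190×10^-2 m)² = 4.449×10^-4 m².
For a long solenoid, L = μ₀μᵣN²A/ℓ.
L = (4π×10⁻⁷)(2900)(1640)²(4.449×10^-4)/(0.518 m) = 8.418 H.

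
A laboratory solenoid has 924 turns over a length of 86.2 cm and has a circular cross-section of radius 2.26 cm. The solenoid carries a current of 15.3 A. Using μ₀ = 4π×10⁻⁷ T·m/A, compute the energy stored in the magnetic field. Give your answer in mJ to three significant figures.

A = πr² = π(2.260×10^-2 m)² = 1.6046×10^-3 m².
L = μ₀N²A/ℓ = (4π×10⁻⁷)(924)²(1.6046×10^-3)/(0.862) = 1.997×10^-3 H.
U = ½LI² = ½(1.997×10^-3)(15.3)² = 0.2338 J.

U ≈ 234 mJ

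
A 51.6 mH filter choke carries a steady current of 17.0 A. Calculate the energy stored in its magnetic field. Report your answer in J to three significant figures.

U ≈ 7.46 J

Stored magnetic energy: U = ½LI².
U = ½(5.160×10^-2 H)(17.0 A)² = 7.456 J.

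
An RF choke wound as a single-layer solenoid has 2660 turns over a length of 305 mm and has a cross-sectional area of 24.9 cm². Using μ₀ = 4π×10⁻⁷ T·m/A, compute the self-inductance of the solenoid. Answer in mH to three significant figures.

L ≈ 72.6 mH

A = 24.9 cm² = 2.490×10^-3 m².
For a long solenoid, L = μ₀N²A/ℓ.
L = (4π×10⁻⁷)(2660)²(2.490×10^-3)/(0.305 m) = 7.259×10^-2 H.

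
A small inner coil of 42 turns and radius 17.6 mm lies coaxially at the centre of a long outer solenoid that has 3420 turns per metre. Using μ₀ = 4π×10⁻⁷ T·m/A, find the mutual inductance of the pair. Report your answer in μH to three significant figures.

The outer solenoid produces a uniform field B₁ = μ₀n₁I₁ across the inner coil,
so the flux linkage is N₂Φ = N₂B₁A₂ = μ₀n₁N₂A₂·I₁, giving M = μ₀n₁N₂A₂.
A₂ = πr² = π(1.760×10^-2 m)² = 9.731×10^-4 m².
M = (4π×10⁻⁷)(3420)(42)(9.731×10^-4) = 1.757×10^-4 H.

M ≈ 176 μH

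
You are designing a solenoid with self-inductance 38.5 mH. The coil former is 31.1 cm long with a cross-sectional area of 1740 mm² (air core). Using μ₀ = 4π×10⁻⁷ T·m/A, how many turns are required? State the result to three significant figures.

A = 1740 mm² = 1.740×10^-3 m².
From L = μ₀N²A/ℓ, N = √(Lℓ / (μ₀A)).
N = √[(3.850×10^-2)(0.311) / ((4π×10⁻⁷)×1.740×10^-3)] = √(5.476×10^6) ≈ 2340.1.

N ≈ 2340 turns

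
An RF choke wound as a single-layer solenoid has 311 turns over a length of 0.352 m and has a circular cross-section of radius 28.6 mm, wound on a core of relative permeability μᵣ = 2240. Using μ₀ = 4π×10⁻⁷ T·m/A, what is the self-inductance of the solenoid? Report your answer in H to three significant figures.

L ≈ 1.99 H

A = πr² = π(2.860×10^-2 m)² = 2.570×10^-3 m².
For a long solenoid, L = μ₀μᵣN²A/ℓ.
L = (4π×10⁻⁷)(2240)(311)²(2.570×10^-3)/(0.352 m) = 1.988 H.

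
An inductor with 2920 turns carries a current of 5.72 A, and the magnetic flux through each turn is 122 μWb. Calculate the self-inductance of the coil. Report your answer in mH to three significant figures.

Self-inductance is defined by L = NΦ_B/I (flux linkage over current).
L = (2920)(1.220×10^-4 Wb)/(5.72 A) = 6.228×10^-2 H.

L ≈ 62.3 mH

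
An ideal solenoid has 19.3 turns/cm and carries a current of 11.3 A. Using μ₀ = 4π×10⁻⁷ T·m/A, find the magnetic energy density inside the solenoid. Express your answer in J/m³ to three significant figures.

B = μ₀nI = (4π×10⁻⁷)(1.930×10^3)(11.3) = 2.741×10^-2 T.
u = B²/(2μ₀) = (2.741×10^-2)²/(2×4π×10⁻⁷) = 298.8 J/m³.

u ≈ 299 J/m³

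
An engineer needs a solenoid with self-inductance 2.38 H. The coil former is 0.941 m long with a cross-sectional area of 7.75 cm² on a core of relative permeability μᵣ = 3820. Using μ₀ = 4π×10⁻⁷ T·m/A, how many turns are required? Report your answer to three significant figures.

N ≈ 776 turns

A = 7.75 cm² = 7.750×10^-4 m².
From L = μ₀μᵣN²A/ℓ, N = √(Lℓ / (μ₀μᵣA)).
N = √[(2.38)(0.941) / ((4π×10⁻⁷)(3820)×7.750×10^-4)] = √(6.020×10^5) ≈ 775.9.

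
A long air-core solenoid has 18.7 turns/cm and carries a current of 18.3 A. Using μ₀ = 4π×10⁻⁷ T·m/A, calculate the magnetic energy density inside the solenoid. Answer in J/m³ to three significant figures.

u ≈ 736 J/m³

B = μ₀nI = (4π×10⁻⁷)(1.870×10^3)(18.3) = 4.300×10^-2 T.
u = B²/(2μ₀) = (4.300×10^-2)²/(2×4π×10⁻⁷) = 735.8 J/m³.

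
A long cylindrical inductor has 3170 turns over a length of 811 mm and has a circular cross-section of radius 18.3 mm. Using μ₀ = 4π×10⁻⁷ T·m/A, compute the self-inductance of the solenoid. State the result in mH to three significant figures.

A = πr² = π(1.830×10^-2 m)² = 1.052×10^-3 m².
For a long solenoid, L = μ₀N²A/ℓ.
L = (4π×10⁻⁷)(3170)²(1.052×10^-3)/(0.811 m) = 1.638×10^-2 H.

L ≈ 16.4 mH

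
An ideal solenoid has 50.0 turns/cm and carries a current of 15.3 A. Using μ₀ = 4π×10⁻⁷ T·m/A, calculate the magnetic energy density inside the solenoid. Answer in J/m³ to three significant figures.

u ≈ 3680 J/m³

B = μ₀nI = (4π×10⁻⁷)(5.000×10^3)(15.3) = 9.613×10^-2 T.
u = B²/(2μ₀) = (9.613×10^-2)²/(2×4π×10⁻⁷) = 3.677×10^3 J/m³.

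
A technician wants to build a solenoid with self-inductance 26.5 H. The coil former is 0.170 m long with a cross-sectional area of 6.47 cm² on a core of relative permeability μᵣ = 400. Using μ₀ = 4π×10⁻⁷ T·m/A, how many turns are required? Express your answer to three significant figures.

A = 6.47 cm² = 6.470×10^-4 m².
From L = μ₀μᵣN²A/ℓ, N = √(Lℓ / (μ₀μᵣA)).
N = √[(26.5)(0.17) / ((4π×10⁻⁷)(400)×6.470×10^-4)] = √(1.385×10^7) ≈ 3721.9.

N ≈ 3720 turns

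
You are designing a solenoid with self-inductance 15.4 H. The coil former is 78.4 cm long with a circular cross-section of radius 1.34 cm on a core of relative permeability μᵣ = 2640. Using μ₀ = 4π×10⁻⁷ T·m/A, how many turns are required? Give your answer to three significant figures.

A = πr² = π(1.340×10^-2 m)² = 5.641×10^-4 m².
From L = μ₀μᵣN²A/ℓ, N = √(Lℓ / (μ₀μᵣA)).
N = √[(15.4)(0.784) / ((4π×10⁻⁷)(2640)×5.641×10^-4)] = √(6.452×10^6) ≈ 2540.0.

N ≈ 2540 turns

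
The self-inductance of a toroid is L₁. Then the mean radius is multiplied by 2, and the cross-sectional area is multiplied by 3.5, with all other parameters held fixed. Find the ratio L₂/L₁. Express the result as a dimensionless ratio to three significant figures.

For a toroid, L ∝ μᵣN²A/R.
L₂/L₁ = (2)^-1 × (3.5) = 1.75.

L₂/L₁ = 1.75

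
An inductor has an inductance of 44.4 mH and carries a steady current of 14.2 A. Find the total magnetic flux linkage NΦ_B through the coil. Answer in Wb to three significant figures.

From L = NΦ_B/I, the flux linkage is NΦ_B = LI.
NΦ_B = (4.440×10^-2 H)(14.2 A) = 0.63048 Wb.

NΦ_B ≈ 0.630 Wb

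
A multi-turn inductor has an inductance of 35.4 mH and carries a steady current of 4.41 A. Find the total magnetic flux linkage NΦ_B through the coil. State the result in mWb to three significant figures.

NΦ_B ≈ 156 mWb

From L = NΦ_B/I, the flux linkage is NΦ_B = LI.
NΦ_B = (3.540×10^-2 H)(4.41 A) = 0.1561 Wb.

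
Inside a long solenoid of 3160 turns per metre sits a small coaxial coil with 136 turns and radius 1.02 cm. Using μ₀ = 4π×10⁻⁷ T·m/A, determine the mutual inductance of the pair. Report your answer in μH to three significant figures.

M ≈ 177 μH

The outer solenoid produces a uniform field B₁ = μ₀n₁I₁ across the inner coil,
so the flux linkage is N₂Φ = N₂B₁A₂ = μ₀n₁N₂A₂·I₁, giving M = μ₀n₁N₂A₂.
A₂ = πr² = π(1.020×10^-2 m)² = 3.269×10^-4 m².
M = (4π×10⁻⁷)(3160)(136)(3.269×10^-4) = 1.765×10^-4 H.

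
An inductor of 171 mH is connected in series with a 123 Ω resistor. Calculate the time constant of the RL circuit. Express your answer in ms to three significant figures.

τ ≈ 1.39 ms

τ = L/R = (0.171 H)/(123 Ω) = 1.390×10^-3 s.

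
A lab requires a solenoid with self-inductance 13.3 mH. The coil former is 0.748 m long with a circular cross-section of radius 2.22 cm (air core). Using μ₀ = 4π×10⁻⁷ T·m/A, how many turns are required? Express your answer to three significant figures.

N ≈ 2260 turns

A = πr² = π(2.220×10^-2 m)² = 1.548×10^-3 m².
From L = μ₀N²A/ℓ, N = √(Lℓ / (μ₀A)).
N = √[(1.330×10^-2)(0.748) / ((4π×10⁻⁷)×1.548×10^-3)] = √(5.113×10^6) ≈ 2261.2.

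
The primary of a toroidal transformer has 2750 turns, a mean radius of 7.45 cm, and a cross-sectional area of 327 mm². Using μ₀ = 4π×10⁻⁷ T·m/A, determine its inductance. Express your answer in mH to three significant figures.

L ≈ 6.64 mH

For a thin toroid, L = μ₀N²A/(2πR).
L = (4π×10⁻⁷)(2750)²(3.270×10^-4) / (2π×7.450×10^-2 m) = 6.639×10^-3 H.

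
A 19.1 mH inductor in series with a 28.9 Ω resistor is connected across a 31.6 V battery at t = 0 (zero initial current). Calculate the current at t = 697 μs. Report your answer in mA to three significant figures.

I ≈ 713 mA

τ = L/R = 1.910×10^-2/28.9 = 6.609×10^-4 s; final current I_∞ = ε/R = 31.6/28.9 = 1.093 A.
I(t) = I_∞(1 − e^(−t/τ)) with t/τ = 1.055.
I = (1.093)(1 − e^(−1.055)) = 0.7126 A.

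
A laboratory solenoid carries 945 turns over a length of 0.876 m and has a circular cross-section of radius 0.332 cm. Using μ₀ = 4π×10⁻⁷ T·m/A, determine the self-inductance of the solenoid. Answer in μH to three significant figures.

A = πr² = π(3.320×10^-3 m)² = 3.463×10^-5 m².
For a long solenoid, L = μ₀N²A/ℓ.
L = (4π×10⁻⁷)(945)²(3.463×10^-5)/(0.876 m) = 4.436×10^-5 H.

L ≈ 44.4 μH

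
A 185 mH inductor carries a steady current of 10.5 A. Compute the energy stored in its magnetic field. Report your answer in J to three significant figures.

U ≈ 10.2 J

Stored magnetic energy: U = ½LI².
U = ½(0.185 H)(10.5 A)² = 10.2 J.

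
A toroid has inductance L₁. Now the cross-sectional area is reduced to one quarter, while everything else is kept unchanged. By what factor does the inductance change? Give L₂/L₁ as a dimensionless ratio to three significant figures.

For a toroid, L ∝ μᵣN²A/R.
L₂/L₁ = (0.25) = 0.250.

L₂/L₁ = 0.250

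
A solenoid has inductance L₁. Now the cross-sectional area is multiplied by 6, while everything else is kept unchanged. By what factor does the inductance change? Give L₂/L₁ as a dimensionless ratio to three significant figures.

L₂/L₁ = 6.00

For a solenoid, L ∝ μᵣN²A/ℓ.
L₂/L₁ = (6) = 6.00.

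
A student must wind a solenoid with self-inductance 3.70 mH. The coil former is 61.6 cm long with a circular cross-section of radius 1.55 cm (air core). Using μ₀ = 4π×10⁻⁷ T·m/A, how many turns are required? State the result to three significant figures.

N ≈ 1550 turns

A = πr² = π(1.550×10^-2 m)² = 7.548×10^-4 m².
From L = μ₀N²A/ℓ, N = √(Lℓ / (μ₀A)).
N = √[(3.700×10^-3)(0.616) / ((4π×10⁻⁷)×7.548×10^-4)] = √(2.403×10^6) ≈ 1550.2.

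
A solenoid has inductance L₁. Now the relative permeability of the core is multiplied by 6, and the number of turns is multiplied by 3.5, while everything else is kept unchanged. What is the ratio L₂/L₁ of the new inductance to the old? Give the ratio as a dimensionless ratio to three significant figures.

For a solenoid, L ∝ μᵣN²A/ℓ.
L₂/L₁ = (6) × (3.5)^2 = 73.5.

L₂/L₁ = 73.5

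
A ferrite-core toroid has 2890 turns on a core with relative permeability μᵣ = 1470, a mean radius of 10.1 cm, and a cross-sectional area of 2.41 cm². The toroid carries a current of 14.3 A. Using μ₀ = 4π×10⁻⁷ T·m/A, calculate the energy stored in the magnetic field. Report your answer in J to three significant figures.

U ≈ 599 J

L = μ₀μᵣN²A/(2πR) = (4π×10⁻⁷)(1470)(2890)²(2.410×10^-4)/(2π×0.101) = 5.859 H.
U = ½LI² = ½(5.859)(14.3)² = 599.1 J.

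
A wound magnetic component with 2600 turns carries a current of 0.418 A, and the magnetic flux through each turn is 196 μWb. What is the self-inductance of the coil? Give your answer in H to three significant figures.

Self-inductance is defined by L = NΦ_B/I (flux linkage over current).
L = (2600)(1.960×10^-4 Wb)/(0.418 A) = 1.219 H.

L ≈ 1.22 H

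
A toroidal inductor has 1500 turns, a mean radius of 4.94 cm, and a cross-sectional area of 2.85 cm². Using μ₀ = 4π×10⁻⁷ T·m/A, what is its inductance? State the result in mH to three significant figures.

For a thin toroid, L = μ₀N²A/(2πR).
L = (4π×10⁻⁷)(1500)²(2.850×10^-4) / (2π×4.940×10^-2 m) = 2.596×10^-3 H.

L ≈ 2.60 mH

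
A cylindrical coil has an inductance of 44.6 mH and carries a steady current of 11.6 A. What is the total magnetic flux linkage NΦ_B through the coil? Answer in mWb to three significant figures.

NΦ_B ≈ 517 mWb

From L = NΦ_B/I, the flux linkage is NΦ_B = LI.
NΦ_B = (4.460×10^-2 H)(11.6 A) = 0.5174 Wb.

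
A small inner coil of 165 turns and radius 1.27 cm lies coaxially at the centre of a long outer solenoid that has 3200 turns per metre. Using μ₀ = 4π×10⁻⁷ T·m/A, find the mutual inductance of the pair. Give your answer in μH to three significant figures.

The outer solenoid produces a uniform field B₁ = μ₀n₁I₁ across the inner coil,
so the flux linkage is N₂Φ = N₂B₁A₂ = μ₀n₁N₂A₂·I₁, giving M = μ₀n₁N₂A₂.
A₂ = πr² = π(1.270×10^-2 m)² = 5.067×10^-4 m².
M = (4π×10⁻⁷)(3200)(165)(5.067×10^-4) = 3.362×10^-4 H.

M ≈ 336 μH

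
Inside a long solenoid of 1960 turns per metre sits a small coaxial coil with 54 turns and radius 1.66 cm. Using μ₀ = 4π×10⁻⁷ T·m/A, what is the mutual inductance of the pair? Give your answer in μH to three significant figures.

The outer solenoid produces a uniform field B₁ = μ₀n₁I₁ across the inner coil,
so the flux linkage is N₂Φ = N₂B₁A₂ = μ₀n₁N₂A₂·I₁, giving M = μ₀n₁N₂A₂.
A₂ = πr² = π(1.660×10^-2 m)² = 8.657×10^-4 m².
M = (4π×10⁻⁷)(1960)(54)(8.657×10^-4) = 1.151×10^-4 H.

M ≈ 115 μH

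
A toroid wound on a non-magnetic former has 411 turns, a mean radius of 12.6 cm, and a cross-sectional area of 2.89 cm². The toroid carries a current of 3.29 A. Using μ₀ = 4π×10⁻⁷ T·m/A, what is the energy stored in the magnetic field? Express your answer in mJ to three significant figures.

L = μ₀N²A/(2πR) = (4π×10⁻⁷)(411)²(2.890×10^-4)/(2π×0.126) = 7.749×10^-5 H.
U = ½LI² = ½(7.749×10^-5)(3.29)² = 4.194×10^-4 J.

U ≈ 0.419 mJ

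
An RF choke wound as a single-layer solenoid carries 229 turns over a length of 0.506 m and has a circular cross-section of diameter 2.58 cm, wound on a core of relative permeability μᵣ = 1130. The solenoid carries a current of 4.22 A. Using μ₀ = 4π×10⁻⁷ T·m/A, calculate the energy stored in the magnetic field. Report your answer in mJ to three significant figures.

U ≈ 685 mJ

A = π(d/2)² = π(1.290×10^-2 m)² = 5.228×10^-4 m².
L = μ₀μᵣN²A/ℓ = (4π×10⁻⁷)(1130)(229)²(5.228×10^-4)/(0.506) = 7.694×10^-2 H.
U = ½LI² = ½(7.694×10^-2)(4.22)² = 0.6851 J.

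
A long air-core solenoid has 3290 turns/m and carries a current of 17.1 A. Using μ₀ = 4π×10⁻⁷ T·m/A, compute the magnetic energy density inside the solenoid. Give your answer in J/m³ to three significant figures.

u ≈ 1990 J/m³

B = μ₀nI = (4π×10⁻⁷)(3.290×10^3)(17.1) = 7.070×10^-2 T.
u = B²/(2μ₀) = (7.070×10^-2)²/(2×4π×10⁻⁷) = 1.989×10^3 J/m³.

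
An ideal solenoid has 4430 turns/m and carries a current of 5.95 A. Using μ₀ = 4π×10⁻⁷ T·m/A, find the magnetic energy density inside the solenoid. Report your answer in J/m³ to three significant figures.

B = μ₀nI = (4π×10⁻⁷)(4.430×10^3)(5.95) = 3.312×10^-2 T.
u = B²/(2μ₀) = (3.312×10^-2)²/(2×4π×10⁻⁷) = 436.5 J/m³.

u ≈ 437 J/m³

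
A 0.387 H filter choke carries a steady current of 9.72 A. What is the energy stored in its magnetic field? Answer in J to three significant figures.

Stored magnetic energy: U = ½LI².
U = ½(0.387 H)(9.72 A)² = 18.28 J.

U ≈ 18.3 J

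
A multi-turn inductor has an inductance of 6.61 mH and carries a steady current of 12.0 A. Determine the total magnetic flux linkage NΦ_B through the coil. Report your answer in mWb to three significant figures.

NΦ_B ≈ 79.3 mWb

From L = NΦ_B/I, the flux linkage is NΦ_B = LI.
NΦ_B = (6.610×10^-3 H)(12.0 A) = 7.932×10^-2 Wb.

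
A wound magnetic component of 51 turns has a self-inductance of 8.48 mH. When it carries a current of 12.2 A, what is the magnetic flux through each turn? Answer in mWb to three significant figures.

Φ_B ≈ 2.03 mWb

From L = NΦ_B/I, the flux per turn is Φ_B = LI/N.
Φ_B = (8.480×10^-3 H)(12.2 A)/51 = 2.029×10^-3 Wb.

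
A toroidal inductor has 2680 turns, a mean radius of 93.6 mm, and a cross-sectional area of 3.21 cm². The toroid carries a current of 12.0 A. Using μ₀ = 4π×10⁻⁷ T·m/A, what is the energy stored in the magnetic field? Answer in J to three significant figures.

U ≈ 0.355 J

L = μ₀N²A/(2πR) = (4π×10⁻⁷)(2680)²(3.210×10^-4)/(2π×9.360×10^-2) = 4.926×10^-3 H.
U = ½LI² = ½(4.926×10^-3)(12.0)² = 0.3547 J.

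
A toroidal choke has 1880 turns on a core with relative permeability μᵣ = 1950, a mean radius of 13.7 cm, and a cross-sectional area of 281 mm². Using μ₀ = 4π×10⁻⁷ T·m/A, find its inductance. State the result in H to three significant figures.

L ≈ 2.83 H

For a thin toroid, L = μ₀μᵣN²A/(2πR).
L = (4π×10⁻⁷)(1950)(1880)²(2.810×10^-4) / (2π×0.137 m) = 2.827 H.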